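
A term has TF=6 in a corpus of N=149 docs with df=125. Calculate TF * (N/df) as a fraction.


TF * (N/df)
= 6 * (149/125)
= 6 * 149/125
= 894/125

894/125


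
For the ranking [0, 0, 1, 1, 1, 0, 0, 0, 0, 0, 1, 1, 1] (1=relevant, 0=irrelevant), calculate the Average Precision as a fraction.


Computing P@k for each relevant position:
Position 1: not relevant
Position 2: not relevant
Position 3: relevant, P@3 = 1/3 = 1/3
Position 4: relevant, P@4 = 2/4 = 1/2
Position 5: relevant, P@5 = 3/5 = 3/5
Position 6: not relevant
Position 7: not relevant
Position 8: not relevant
Position 9: not relevant
Position 10: not relevant
Position 11: relevant, P@11 = 4/11 = 4/11
Position 12: relevant, P@12 = 5/12 = 5/12
Position 13: relevant, P@13 = 6/13 = 6/13
Sum of P@k = 1/3 + 1/2 + 3/5 + 4/11 + 5/12 + 6/13 = 7651/2860
AP = 7651/2860 / 6 = 7651/17160

7651/17160


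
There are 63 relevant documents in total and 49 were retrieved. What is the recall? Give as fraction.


Recall = retrieved_relevant / total_relevant
= 49 / 63
= 49 / (49 + 14)
= 7/9

7/9


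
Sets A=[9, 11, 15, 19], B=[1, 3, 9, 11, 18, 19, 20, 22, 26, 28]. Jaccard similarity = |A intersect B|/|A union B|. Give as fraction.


A intersect B = [9, 11, 19]
|A intersect B| = 3
A union B = [1, 3, 9, 11, 15, 18, 19, 20, 22, 26, 28]
|A union B| = 11
Jaccard = 3/11 = 3/11

3/11


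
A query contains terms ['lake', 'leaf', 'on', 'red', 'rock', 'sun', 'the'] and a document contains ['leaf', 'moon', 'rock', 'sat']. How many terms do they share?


Query terms: ['lake', 'leaf', 'on', 'red', 'rock', 'sun', 'the']
Document terms: ['leaf', 'moon', 'rock', 'sat']
Common terms: ['leaf', 'rock']
Overlap count = 2

2


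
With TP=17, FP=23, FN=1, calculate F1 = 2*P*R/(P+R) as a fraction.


F1 = 2 * P * R / (P + R)
P = TP/(TP+FP) = 17/40 = 17/40
R = TP/(TP+FN) = 17/18 = 17/18
2 * P * R = 2 * 17/40 * 17/18 = 289/360
P + R = 17/40 + 17/18 = 493/360
F1 = 289/360 / 493/360 = 17/29

17/29


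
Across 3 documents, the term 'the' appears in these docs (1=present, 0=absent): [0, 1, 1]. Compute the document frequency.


Checking each document for 'the':
Doc 1: absent
Doc 2: present
Doc 3: present
df = sum of presences = 0 + 1 + 1 = 2

2


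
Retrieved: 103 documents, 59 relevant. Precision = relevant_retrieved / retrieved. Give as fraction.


Precision = relevant_retrieved / total_retrieved
= 59 / 103
= 59 / (59 + 44)
= 59/103

59/103


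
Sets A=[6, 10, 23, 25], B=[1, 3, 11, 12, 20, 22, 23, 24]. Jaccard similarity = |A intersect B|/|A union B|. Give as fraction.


A intersect B = [23]
|A intersect B| = 1
A union B = [1, 3, 6, 10, 11, 12, 20, 22, 23, 24, 25]
|A union B| = 11
Jaccard = 1/11 = 1/11

1/11


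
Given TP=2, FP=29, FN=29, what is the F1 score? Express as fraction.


F1 = 2 * P * R / (P + R)
P = TP/(TP+FP) = 2/31 = 2/31
R = TP/(TP+FN) = 2/31 = 2/31
2 * P * R = 2 * 2/31 * 2/31 = 8/961
P + R = 2/31 + 2/31 = 4/31
F1 = 8/961 / 4/31 = 2/31

2/31


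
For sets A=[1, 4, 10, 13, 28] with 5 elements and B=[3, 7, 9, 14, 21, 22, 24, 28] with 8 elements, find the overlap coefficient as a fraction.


A intersect B = [28]
|A intersect B| = 1
min(|A|, |B|) = min(5, 8) = 5
Overlap = 1 / 5 = 1/5

1/5


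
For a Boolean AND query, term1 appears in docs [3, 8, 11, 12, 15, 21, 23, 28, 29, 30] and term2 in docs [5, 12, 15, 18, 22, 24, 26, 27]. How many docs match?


Boolean AND: find intersection of posting lists
term1 docs: [3, 8, 11, 12, 15, 21, 23, 28, 29, 30]
term2 docs: [5, 12, 15, 18, 22, 24, 26, 27]
Intersection: [12, 15]
|intersection| = 2

2


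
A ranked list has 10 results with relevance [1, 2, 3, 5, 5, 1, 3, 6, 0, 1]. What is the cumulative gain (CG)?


Cumulative Gain = sum of relevance scores
Position 1: rel=1, running sum=1
Position 2: rel=2, running sum=3
Position 3: rel=3, running sum=6
Position 4: rel=5, running sum=11
Position 5: rel=5, running sum=16
Position 6: rel=1, running sum=17
Position 7: rel=3, running sum=20
Position 8: rel=6, running sum=26
Position 9: rel=0, running sum=26
Position 10: rel=1, running sum=27
CG = 27

27


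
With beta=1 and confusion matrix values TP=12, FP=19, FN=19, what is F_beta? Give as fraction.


P = TP/(TP+FP) = 12/31 = 12/31
R = TP/(TP+FN) = 12/31 = 12/31
beta^2 = 1^2 = 1
(1 + beta^2) = 2
Numerator = (1+beta^2)*P*R = 288/961
Denominator = beta^2*P + R = 12/31 + 12/31 = 24/31
F_beta = 12/31

12/31


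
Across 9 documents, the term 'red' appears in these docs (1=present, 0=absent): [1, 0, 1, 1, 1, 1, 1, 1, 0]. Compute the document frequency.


Checking each document for 'red':
Doc 1: present
Doc 2: absent
Doc 3: present
Doc 4: present
Doc 5: present
Doc 6: present
Doc 7: present
Doc 8: present
Doc 9: absent
df = sum of presences = 1 + 0 + 1 + 1 + 1 + 1 + 1 + 1 + 0 = 7

7


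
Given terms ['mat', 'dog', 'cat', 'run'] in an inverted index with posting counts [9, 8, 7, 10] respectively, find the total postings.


Summing posting list sizes:
'mat': 9 postings
'dog': 8 postings
'cat': 7 postings
'run': 10 postings
Total = 9 + 8 + 7 + 10 = 34

34


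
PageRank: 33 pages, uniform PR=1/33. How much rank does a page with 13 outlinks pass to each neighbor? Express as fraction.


Initial PR = 1/33 = 1/33
Outlinks = 13
Contribution per link = PR / outlinks
= 1/33 / 13
= 1/429

1/429


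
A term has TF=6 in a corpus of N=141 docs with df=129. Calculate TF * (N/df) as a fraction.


TF * (N/df)
= 6 * (141/129)
= 6 * 47/43
= 282/43

282/43


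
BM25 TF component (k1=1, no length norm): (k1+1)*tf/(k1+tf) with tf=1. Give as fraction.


BM25 TF component = (k1+1)*tf / (k1+tf)
k1 = 1, tf = 1
Numerator = (1+1)*1 = 2
Denominator = 1 + 1 = 2
= 2/2 = 1

1


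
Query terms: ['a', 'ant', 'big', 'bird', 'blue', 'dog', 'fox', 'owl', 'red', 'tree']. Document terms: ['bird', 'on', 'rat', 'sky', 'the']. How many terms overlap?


Query terms: ['a', 'ant', 'big', 'bird', 'blue', 'dog', 'fox', 'owl', 'red', 'tree']
Document terms: ['bird', 'on', 'rat', 'sky', 'the']
Common terms: ['bird']
Overlap count = 1

1


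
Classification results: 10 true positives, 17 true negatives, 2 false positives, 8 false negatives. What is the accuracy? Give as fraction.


Accuracy = (TP + TN) / (TP + TN + FP + FN)
TP + TN = 10 + 17 = 27
Total = 10 + 17 + 2 + 8 = 37
Accuracy = 27 / 37 = 27/37

27/37


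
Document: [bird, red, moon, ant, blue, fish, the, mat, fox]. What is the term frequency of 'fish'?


Document has 9 words
Scanning for 'fish':
Found at positions: [5]
Count = 1

1


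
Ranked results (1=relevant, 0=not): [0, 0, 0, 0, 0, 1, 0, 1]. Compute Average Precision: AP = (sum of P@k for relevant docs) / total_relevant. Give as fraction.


Computing P@k for each relevant position:
Position 1: not relevant
Position 2: not relevant
Position 3: not relevant
Position 4: not relevant
Position 5: not relevant
Position 6: relevant, P@6 = 1/6 = 1/6
Position 7: not relevant
Position 8: relevant, P@8 = 2/8 = 1/4
Sum of P@k = 1/6 + 1/4 = 5/12
AP = 5/12 / 2 = 5/24

5/24


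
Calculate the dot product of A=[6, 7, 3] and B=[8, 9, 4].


Dot product = sum of element-wise products
A[0]*B[0] = 6*8 = 48
A[1]*B[1] = 7*9 = 63
A[2]*B[2] = 3*4 = 12
Sum = 48 + 63 + 12 = 123

123


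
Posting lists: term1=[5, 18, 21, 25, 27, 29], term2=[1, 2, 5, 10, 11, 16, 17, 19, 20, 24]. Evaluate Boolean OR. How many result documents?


Boolean OR: find union of posting lists
term1 docs: [5, 18, 21, 25, 27, 29]
term2 docs: [1, 2, 5, 10, 11, 16, 17, 19, 20, 24]
Union: [1, 2, 5, 10, 11, 16, 17, 18, 19, 20, 21, 24, 25, 27, 29]
|union| = 15

15


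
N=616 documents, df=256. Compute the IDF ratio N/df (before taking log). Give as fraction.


IDF ratio = N / df
= 616 / 256
= 77/32

77/32


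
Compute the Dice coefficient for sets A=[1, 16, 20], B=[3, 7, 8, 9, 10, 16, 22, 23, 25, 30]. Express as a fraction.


A intersect B = [16]
|A intersect B| = 1
|A| = 3, |B| = 10
Dice = 2*1 / (3+10)
= 2 / 13 = 2/13

2/13


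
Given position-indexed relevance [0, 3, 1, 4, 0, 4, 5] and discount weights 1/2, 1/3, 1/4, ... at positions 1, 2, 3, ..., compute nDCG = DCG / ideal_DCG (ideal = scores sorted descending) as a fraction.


Position discount weights w_i = 1/(i+1) for i=1..7:
Weights = [1/2, 1/3, 1/4, 1/5, 1/6, 1/7, 1/8]
Actual relevance: [0, 3, 1, 4, 0, 4, 5]
DCG = 0/2 + 3/3 + 1/4 + 4/5 + 0/6 + 4/7 + 5/8 = 909/280
Ideal relevance (sorted desc): [5, 4, 4, 3, 1, 0, 0]
Ideal DCG = 5/2 + 4/3 + 4/4 + 3/5 + 1/6 + 0/7 + 0/8 = 28/5
nDCG = DCG / ideal_DCG = 909/280 / 28/5 = 909/1568

909/1568


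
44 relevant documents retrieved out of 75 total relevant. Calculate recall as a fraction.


Recall = retrieved_relevant / total_relevant
= 44 / 75
= 44 / (44 + 31)
= 44/75

44/75


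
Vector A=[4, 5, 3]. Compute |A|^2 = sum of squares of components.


|A|^2 = sum of squared components
A[0]^2 = 4^2 = 16
A[1]^2 = 5^2 = 25
A[2]^2 = 3^2 = 9
Sum = 16 + 25 + 9 = 50

50


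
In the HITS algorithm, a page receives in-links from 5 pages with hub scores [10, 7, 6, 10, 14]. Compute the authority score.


Authority = sum of hub scores of in-linkers
In-link 1: hub score = 10
In-link 2: hub score = 7
In-link 3: hub score = 6
In-link 4: hub score = 10
In-link 5: hub score = 14
Authority = 10 + 7 + 6 + 10 + 14 = 47

47


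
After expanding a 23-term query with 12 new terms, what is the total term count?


Original terms: 23
Expansion terms: 12
Total = 23 + 12 = 35

35


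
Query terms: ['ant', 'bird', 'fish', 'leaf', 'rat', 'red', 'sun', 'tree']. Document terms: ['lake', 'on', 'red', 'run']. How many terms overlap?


Query terms: ['ant', 'bird', 'fish', 'leaf', 'rat', 'red', 'sun', 'tree']
Document terms: ['lake', 'on', 'red', 'run']
Common terms: ['red']
Overlap count = 1

1


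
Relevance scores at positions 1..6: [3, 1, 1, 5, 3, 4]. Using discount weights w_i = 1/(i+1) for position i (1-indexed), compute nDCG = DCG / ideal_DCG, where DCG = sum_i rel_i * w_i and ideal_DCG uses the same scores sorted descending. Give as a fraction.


Position discount weights w_i = 1/(i+1) for i=1..6:
Weights = [1/2, 1/3, 1/4, 1/5, 1/6, 1/7]
Actual relevance: [3, 1, 1, 5, 3, 4]
DCG = 3/2 + 1/3 + 1/4 + 5/5 + 3/6 + 4/7 = 349/84
Ideal relevance (sorted desc): [5, 4, 3, 3, 1, 1]
Ideal DCG = 5/2 + 4/3 + 3/4 + 3/5 + 1/6 + 1/7 = 769/140
nDCG = DCG / ideal_DCG = 349/84 / 769/140 = 1745/2307

1745/2307


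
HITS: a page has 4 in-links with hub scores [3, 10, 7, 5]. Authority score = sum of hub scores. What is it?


Authority = sum of hub scores of in-linkers
In-link 1: hub score = 3
In-link 2: hub score = 10
In-link 3: hub score = 7
In-link 4: hub score = 5
Authority = 3 + 10 + 7 + 5 = 25

25


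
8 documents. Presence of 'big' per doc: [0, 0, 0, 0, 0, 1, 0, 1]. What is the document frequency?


Checking each document for 'big':
Doc 1: absent
Doc 2: absent
Doc 3: absent
Doc 4: absent
Doc 5: absent
Doc 6: present
Doc 7: absent
Doc 8: present
df = sum of presences = 0 + 0 + 0 + 0 + 0 + 1 + 0 + 1 = 2

2


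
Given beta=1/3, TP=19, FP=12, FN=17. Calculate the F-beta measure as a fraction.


P = TP/(TP+FP) = 19/31 = 19/31
R = TP/(TP+FN) = 19/36 = 19/36
beta^2 = 1/3^2 = 1/9
(1 + beta^2) = 10/9
Numerator = (1+beta^2)*P*R = 1805/5022
Denominator = beta^2*P + R = 19/279 + 19/36 = 665/1116
F_beta = 38/63

38/63


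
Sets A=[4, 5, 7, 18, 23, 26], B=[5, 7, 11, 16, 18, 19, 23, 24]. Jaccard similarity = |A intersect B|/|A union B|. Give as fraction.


A intersect B = [5, 7, 18, 23]
|A intersect B| = 4
A union B = [4, 5, 7, 11, 16, 18, 19, 23, 24, 26]
|A union B| = 10
Jaccard = 4/10 = 2/5

2/5


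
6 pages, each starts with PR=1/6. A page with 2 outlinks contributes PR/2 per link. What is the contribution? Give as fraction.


Initial PR = 1/6 = 1/6
Outlinks = 2
Contribution per link = PR / outlinks
= 1/6 / 2
= 1/12

1/12


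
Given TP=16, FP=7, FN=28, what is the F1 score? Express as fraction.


F1 = 2 * P * R / (P + R)
P = TP/(TP+FP) = 16/23 = 16/23
R = TP/(TP+FN) = 16/44 = 4/11
2 * P * R = 2 * 16/23 * 4/11 = 128/253
P + R = 16/23 + 4/11 = 268/253
F1 = 128/253 / 268/253 = 32/67

32/67


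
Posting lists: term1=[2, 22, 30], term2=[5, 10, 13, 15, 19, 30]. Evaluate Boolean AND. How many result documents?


Boolean AND: find intersection of posting lists
term1 docs: [2, 22, 30]
term2 docs: [5, 10, 13, 15, 19, 30]
Intersection: [30]
|intersection| = 1

1


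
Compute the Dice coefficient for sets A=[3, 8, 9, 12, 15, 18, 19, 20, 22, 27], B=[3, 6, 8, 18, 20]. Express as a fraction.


A intersect B = [3, 8, 18, 20]
|A intersect B| = 4
|A| = 10, |B| = 5
Dice = 2*4 / (10+5)
= 8 / 15 = 8/15

8/15


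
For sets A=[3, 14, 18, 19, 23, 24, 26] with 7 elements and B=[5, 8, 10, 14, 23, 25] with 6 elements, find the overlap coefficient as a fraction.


A intersect B = [14, 23]
|A intersect B| = 2
min(|A|, |B|) = min(7, 6) = 6
Overlap = 2 / 6 = 1/3

1/3


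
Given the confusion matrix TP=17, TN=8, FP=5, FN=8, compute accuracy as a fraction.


Accuracy = (TP + TN) / (TP + TN + FP + FN)
TP + TN = 17 + 8 = 25
Total = 17 + 8 + 5 + 8 = 38
Accuracy = 25 / 38 = 25/38

25/38


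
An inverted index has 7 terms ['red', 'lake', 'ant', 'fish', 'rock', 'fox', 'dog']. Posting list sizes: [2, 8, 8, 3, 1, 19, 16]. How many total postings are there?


Summing posting list sizes:
'red': 2 postings
'lake': 8 postings
'ant': 8 postings
'fish': 3 postings
'rock': 1 postings
'fox': 19 postings
'dog': 16 postings
Total = 2 + 8 + 8 + 3 + 1 + 19 + 16 = 57

57


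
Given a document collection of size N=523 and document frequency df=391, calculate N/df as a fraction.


IDF ratio = N / df
= 523 / 391
= 523/391

523/391


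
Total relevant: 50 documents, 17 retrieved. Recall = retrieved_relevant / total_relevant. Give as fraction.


Recall = retrieved_relevant / total_relevant
= 17 / 50
= 17 / (17 + 33)
= 17/50

17/50


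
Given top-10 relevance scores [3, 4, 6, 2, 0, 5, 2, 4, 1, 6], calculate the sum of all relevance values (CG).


Cumulative Gain = sum of relevance scores
Position 1: rel=3, running sum=3
Position 2: rel=4, running sum=7
Position 3: rel=6, running sum=13
Position 4: rel=2, running sum=15
Position 5: rel=0, running sum=15
Position 6: rel=5, running sum=20
Position 7: rel=2, running sum=22
Position 8: rel=4, running sum=26
Position 9: rel=1, running sum=27
Position 10: rel=6, running sum=33
CG = 33

33


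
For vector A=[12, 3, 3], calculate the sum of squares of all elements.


|A|^2 = sum of squared components
A[0]^2 = 12^2 = 144
A[1]^2 = 3^2 = 9
A[2]^2 = 3^2 = 9
Sum = 144 + 9 + 9 = 162

162


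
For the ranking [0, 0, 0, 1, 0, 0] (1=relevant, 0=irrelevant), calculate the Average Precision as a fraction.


Computing P@k for each relevant position:
Position 1: not relevant
Position 2: not relevant
Position 3: not relevant
Position 4: relevant, P@4 = 1/4 = 1/4
Position 5: not relevant
Position 6: not relevant
Sum of P@k = 1/4 = 1/4
AP = 1/4 / 1 = 1/4

1/4


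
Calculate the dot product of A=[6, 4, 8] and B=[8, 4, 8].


Dot product = sum of element-wise products
A[0]*B[0] = 6*8 = 48
A[1]*B[1] = 4*4 = 16
A[2]*B[2] = 8*8 = 64
Sum = 48 + 16 + 64 = 128

128


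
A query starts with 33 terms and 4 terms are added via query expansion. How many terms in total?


Original terms: 33
Expansion terms: 4
Total = 33 + 4 = 37

37


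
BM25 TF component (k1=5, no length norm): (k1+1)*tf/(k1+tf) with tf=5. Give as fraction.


BM25 TF component = (k1+1)*tf / (k1+tf)
k1 = 5, tf = 5
Numerator = (5+1)*5 = 30
Denominator = 5 + 5 = 10
= 30/10 = 3

3


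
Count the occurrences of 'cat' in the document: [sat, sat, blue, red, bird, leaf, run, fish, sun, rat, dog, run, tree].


Document has 13 words
Scanning for 'cat':
Term not found in document
Count = 0

0


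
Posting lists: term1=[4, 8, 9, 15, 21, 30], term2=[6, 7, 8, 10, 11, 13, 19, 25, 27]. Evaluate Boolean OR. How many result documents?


Boolean OR: find union of posting lists
term1 docs: [4, 8, 9, 15, 21, 30]
term2 docs: [6, 7, 8, 10, 11, 13, 19, 25, 27]
Union: [4, 6, 7, 8, 9, 10, 11, 13, 15, 19, 21, 25, 27, 30]
|union| = 14

14


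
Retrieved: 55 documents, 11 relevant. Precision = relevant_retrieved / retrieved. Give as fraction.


Precision = relevant_retrieved / total_retrieved
= 11 / 55
= 11 / (11 + 44)
= 1/5

1/5


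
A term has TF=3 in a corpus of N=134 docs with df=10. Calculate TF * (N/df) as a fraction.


TF * (N/df)
= 3 * (134/10)
= 3 * 67/5
= 201/5

201/5


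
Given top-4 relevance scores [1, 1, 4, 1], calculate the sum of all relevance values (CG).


Cumulative Gain = sum of relevance scores
Position 1: rel=1, running sum=1
Position 2: rel=1, running sum=2
Position 3: rel=4, running sum=6
Position 4: rel=1, running sum=7
CG = 7

7


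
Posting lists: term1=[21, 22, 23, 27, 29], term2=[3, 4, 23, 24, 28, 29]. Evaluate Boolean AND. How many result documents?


Boolean AND: find intersection of posting lists
term1 docs: [21, 22, 23, 27, 29]
term2 docs: [3, 4, 23, 24, 28, 29]
Intersection: [23, 29]
|intersection| = 2

2


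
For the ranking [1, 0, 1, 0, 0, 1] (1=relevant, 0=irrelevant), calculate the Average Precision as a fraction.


Computing P@k for each relevant position:
Position 1: relevant, P@1 = 1/1 = 1
Position 2: not relevant
Position 3: relevant, P@3 = 2/3 = 2/3
Position 4: not relevant
Position 5: not relevant
Position 6: relevant, P@6 = 3/6 = 1/2
Sum of P@k = 1 + 2/3 + 1/2 = 13/6
AP = 13/6 / 3 = 13/18

13/18


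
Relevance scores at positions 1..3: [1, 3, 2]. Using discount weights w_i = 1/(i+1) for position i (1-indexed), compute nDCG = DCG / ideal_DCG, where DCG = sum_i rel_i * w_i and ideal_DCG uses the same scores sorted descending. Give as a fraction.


Position discount weights w_i = 1/(i+1) for i=1..3:
Weights = [1/2, 1/3, 1/4]
Actual relevance: [1, 3, 2]
DCG = 1/2 + 3/3 + 2/4 = 2
Ideal relevance (sorted desc): [3, 2, 1]
Ideal DCG = 3/2 + 2/3 + 1/4 = 29/12
nDCG = DCG / ideal_DCG = 2 / 29/12 = 24/29

24/29


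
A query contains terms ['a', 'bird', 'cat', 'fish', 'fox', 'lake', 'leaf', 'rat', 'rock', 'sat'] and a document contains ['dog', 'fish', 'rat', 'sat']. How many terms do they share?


Query terms: ['a', 'bird', 'cat', 'fish', 'fox', 'lake', 'leaf', 'rat', 'rock', 'sat']
Document terms: ['dog', 'fish', 'rat', 'sat']
Common terms: ['fish', 'rat', 'sat']
Overlap count = 3

3


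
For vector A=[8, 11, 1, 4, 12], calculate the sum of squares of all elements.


|A|^2 = sum of squared components
A[0]^2 = 8^2 = 64
A[1]^2 = 11^2 = 121
A[2]^2 = 1^2 = 1
A[3]^2 = 4^2 = 16
A[4]^2 = 12^2 = 144
Sum = 64 + 121 + 1 + 16 + 144 = 346

346


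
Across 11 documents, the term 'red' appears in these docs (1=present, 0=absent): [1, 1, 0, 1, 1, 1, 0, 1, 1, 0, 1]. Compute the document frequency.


Checking each document for 'red':
Doc 1: present
Doc 2: present
Doc 3: absent
Doc 4: present
Doc 5: present
Doc 6: present
Doc 7: absent
Doc 8: present
Doc 9: present
Doc 10: absent
Doc 11: present
df = sum of presences = 1 + 1 + 0 + 1 + 1 + 1 + 0 + 1 + 1 + 0 + 1 = 8

8


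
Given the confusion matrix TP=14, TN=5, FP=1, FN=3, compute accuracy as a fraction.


Accuracy = (TP + TN) / (TP + TN + FP + FN)
TP + TN = 14 + 5 = 19
Total = 14 + 5 + 1 + 3 = 23
Accuracy = 19 / 23 = 19/23

19/23


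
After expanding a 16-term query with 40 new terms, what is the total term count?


Original terms: 16
Expansion terms: 40
Total = 16 + 40 = 56

56


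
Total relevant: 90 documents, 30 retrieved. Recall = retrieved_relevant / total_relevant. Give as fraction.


Recall = retrieved_relevant / total_relevant
= 30 / 90
= 30 / (30 + 60)
= 1/3

1/3


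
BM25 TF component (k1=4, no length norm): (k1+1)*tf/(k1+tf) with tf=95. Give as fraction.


BM25 TF component = (k1+1)*tf / (k1+tf)
k1 = 4, tf = 95
Numerator = (4+1)*95 = 475
Denominator = 4 + 95 = 99
= 475/99 = 475/99

475/99


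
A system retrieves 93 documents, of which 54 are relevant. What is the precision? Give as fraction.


Precision = relevant_retrieved / total_retrieved
= 54 / 93
= 54 / (54 + 39)
= 18/31

18/31


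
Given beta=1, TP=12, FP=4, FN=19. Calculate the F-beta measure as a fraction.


P = TP/(TP+FP) = 12/16 = 3/4
R = TP/(TP+FN) = 12/31 = 12/31
beta^2 = 1^2 = 1
(1 + beta^2) = 2
Numerator = (1+beta^2)*P*R = 18/31
Denominator = beta^2*P + R = 3/4 + 12/31 = 141/124
F_beta = 24/47

24/47


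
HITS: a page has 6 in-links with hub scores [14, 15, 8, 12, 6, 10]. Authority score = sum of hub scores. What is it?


Authority = sum of hub scores of in-linkers
In-link 1: hub score = 14
In-link 2: hub score = 15
In-link 3: hub score = 8
In-link 4: hub score = 12
In-link 5: hub score = 6
In-link 6: hub score = 10
Authority = 14 + 15 + 8 + 12 + 6 + 10 = 65

65


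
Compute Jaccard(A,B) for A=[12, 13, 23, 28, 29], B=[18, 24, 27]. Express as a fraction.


A intersect B = []
|A intersect B| = 0
A union B = [12, 13, 18, 23, 24, 27, 28, 29]
|A union B| = 8
Jaccard = 0/8 = 0

0


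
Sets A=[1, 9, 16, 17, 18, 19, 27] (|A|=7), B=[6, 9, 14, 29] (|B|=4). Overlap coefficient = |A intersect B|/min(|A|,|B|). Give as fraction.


A intersect B = [9]
|A intersect B| = 1
min(|A|, |B|) = min(7, 4) = 4
Overlap = 1 / 4 = 1/4

1/4


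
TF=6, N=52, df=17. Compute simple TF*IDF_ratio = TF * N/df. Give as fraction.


TF * (N/df)
= 6 * (52/17)
= 6 * 52/17
= 312/17

312/17


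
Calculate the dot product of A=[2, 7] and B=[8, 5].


Dot product = sum of element-wise products
A[0]*B[0] = 2*8 = 16
A[1]*B[1] = 7*5 = 35
Sum = 16 + 35 = 51

51


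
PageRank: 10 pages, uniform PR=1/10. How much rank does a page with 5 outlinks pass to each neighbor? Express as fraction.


Initial PR = 1/10 = 1/10
Outlinks = 5
Contribution per link = PR / outlinks
= 1/10 / 5
= 1/50

1/50


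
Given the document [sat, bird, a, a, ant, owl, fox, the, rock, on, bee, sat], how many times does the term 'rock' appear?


Document has 12 words
Scanning for 'rock':
Found at positions: [8]
Count = 1

1


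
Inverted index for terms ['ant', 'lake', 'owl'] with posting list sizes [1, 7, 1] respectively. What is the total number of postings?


Summing posting list sizes:
'ant': 1 postings
'lake': 7 postings
'owl': 1 postings
Total = 1 + 7 + 1 = 9

9


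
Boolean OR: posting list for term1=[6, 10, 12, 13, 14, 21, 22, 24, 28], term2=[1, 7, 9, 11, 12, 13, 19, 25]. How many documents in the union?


Boolean OR: find union of posting lists
term1 docs: [6, 10, 12, 13, 14, 21, 22, 24, 28]
term2 docs: [1, 7, 9, 11, 12, 13, 19, 25]
Union: [1, 6, 7, 9, 10, 11, 12, 13, 14, 19, 21, 22, 24, 25, 28]
|union| = 15

15


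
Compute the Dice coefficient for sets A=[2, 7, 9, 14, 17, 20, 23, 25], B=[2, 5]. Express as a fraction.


A intersect B = [2]
|A intersect B| = 1
|A| = 8, |B| = 2
Dice = 2*1 / (8+2)
= 2 / 10 = 1/5

1/5


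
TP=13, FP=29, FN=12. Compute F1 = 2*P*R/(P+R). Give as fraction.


F1 = 2 * P * R / (P + R)
P = TP/(TP+FP) = 13/42 = 13/42
R = TP/(TP+FN) = 13/25 = 13/25
2 * P * R = 2 * 13/42 * 13/25 = 169/525
P + R = 13/42 + 13/25 = 871/1050
F1 = 169/525 / 871/1050 = 26/67

26/67


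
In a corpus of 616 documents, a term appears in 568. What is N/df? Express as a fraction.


IDF ratio = N / df
= 616 / 568
= 77/71

77/71


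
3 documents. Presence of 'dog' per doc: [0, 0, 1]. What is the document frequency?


Checking each document for 'dog':
Doc 1: absent
Doc 2: absent
Doc 3: present
df = sum of presences = 0 + 0 + 1 = 1

1


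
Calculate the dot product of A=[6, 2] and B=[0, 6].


Dot product = sum of element-wise products
A[0]*B[0] = 6*0 = 0
A[1]*B[1] = 2*6 = 12
Sum = 0 + 12 = 12

12


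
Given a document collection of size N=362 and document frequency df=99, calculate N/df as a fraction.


IDF ratio = N / df
= 362 / 99
= 362/99

362/99


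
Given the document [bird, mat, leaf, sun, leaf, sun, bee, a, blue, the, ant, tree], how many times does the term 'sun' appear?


Document has 12 words
Scanning for 'sun':
Found at positions: [3, 5]
Count = 2

2


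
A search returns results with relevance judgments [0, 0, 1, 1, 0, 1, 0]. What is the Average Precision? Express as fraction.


Computing P@k for each relevant position:
Position 1: not relevant
Position 2: not relevant
Position 3: relevant, P@3 = 1/3 = 1/3
Position 4: relevant, P@4 = 2/4 = 1/2
Position 5: not relevant
Position 6: relevant, P@6 = 3/6 = 1/2
Position 7: not relevant
Sum of P@k = 1/3 + 1/2 + 1/2 = 4/3
AP = 4/3 / 3 = 4/9

4/9


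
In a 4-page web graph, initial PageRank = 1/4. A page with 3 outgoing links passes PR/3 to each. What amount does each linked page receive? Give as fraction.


Initial PR = 1/4 = 1/4
Outlinks = 3
Contribution per link = PR / outlinks
= 1/4 / 3
= 1/12

1/12


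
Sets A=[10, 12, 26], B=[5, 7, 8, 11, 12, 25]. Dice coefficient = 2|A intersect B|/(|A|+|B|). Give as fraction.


A intersect B = [12]
|A intersect B| = 1
|A| = 3, |B| = 6
Dice = 2*1 / (3+6)
= 2 / 9 = 2/9

2/9


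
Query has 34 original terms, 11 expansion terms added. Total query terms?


Original terms: 34
Expansion terms: 11
Total = 34 + 11 = 45

45


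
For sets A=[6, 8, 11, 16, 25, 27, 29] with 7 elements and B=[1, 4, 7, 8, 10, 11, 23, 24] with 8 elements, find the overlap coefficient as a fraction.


A intersect B = [8, 11]
|A intersect B| = 2
min(|A|, |B|) = min(7, 8) = 7
Overlap = 2 / 7 = 2/7

2/7


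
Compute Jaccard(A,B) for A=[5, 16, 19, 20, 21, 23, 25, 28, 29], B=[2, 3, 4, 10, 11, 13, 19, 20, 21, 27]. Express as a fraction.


A intersect B = [19, 20, 21]
|A intersect B| = 3
A union B = [2, 3, 4, 5, 10, 11, 13, 16, 19, 20, 21, 23, 25, 27, 28, 29]
|A union B| = 16
Jaccard = 3/16 = 3/16

3/16


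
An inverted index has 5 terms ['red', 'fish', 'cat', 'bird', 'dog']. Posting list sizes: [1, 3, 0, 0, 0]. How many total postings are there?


Summing posting list sizes:
'red': 1 postings
'fish': 3 postings
'cat': 0 postings
'bird': 0 postings
'dog': 0 postings
Total = 1 + 3 + 0 + 0 + 0 = 4

4


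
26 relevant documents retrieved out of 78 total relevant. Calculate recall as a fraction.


Recall = retrieved_relevant / total_relevant
= 26 / 78
= 26 / (26 + 52)
= 1/3

1/3


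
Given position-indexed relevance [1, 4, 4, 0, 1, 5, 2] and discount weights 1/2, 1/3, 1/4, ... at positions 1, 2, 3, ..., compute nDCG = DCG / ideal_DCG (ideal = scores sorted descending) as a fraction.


Position discount weights w_i = 1/(i+1) for i=1..7:
Weights = [1/2, 1/3, 1/4, 1/5, 1/6, 1/7, 1/8]
Actual relevance: [1, 4, 4, 0, 1, 5, 2]
DCG = 1/2 + 4/3 + 4/4 + 0/5 + 1/6 + 5/7 + 2/8 = 111/28
Ideal relevance (sorted desc): [5, 4, 4, 2, 1, 1, 0]
Ideal DCG = 5/2 + 4/3 + 4/4 + 2/5 + 1/6 + 1/7 + 0/8 = 194/35
nDCG = DCG / ideal_DCG = 111/28 / 194/35 = 555/776

555/776


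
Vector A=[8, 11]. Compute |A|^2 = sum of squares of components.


|A|^2 = sum of squared components
A[0]^2 = 8^2 = 64
A[1]^2 = 11^2 = 121
Sum = 64 + 121 = 185

185


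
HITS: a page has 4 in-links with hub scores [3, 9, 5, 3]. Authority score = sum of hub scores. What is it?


Authority = sum of hub scores of in-linkers
In-link 1: hub score = 3
In-link 2: hub score = 9
In-link 3: hub score = 5
In-link 4: hub score = 3
Authority = 3 + 9 + 5 + 3 = 20

20


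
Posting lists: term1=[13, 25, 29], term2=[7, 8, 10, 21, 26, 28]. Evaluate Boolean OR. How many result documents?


Boolean OR: find union of posting lists
term1 docs: [13, 25, 29]
term2 docs: [7, 8, 10, 21, 26, 28]
Union: [7, 8, 10, 13, 21, 25, 26, 28, 29]
|union| = 9

9


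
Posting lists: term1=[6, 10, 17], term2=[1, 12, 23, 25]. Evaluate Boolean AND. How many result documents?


Boolean AND: find intersection of posting lists
term1 docs: [6, 10, 17]
term2 docs: [1, 12, 23, 25]
Intersection: []
|intersection| = 0

0


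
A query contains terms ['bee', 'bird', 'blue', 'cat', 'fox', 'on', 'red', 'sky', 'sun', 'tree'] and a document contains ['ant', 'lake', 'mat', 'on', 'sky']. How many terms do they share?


Query terms: ['bee', 'bird', 'blue', 'cat', 'fox', 'on', 'red', 'sky', 'sun', 'tree']
Document terms: ['ant', 'lake', 'mat', 'on', 'sky']
Common terms: ['on', 'sky']
Overlap count = 2

2


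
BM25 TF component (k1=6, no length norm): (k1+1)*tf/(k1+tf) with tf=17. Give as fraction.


BM25 TF component = (k1+1)*tf / (k1+tf)
k1 = 6, tf = 17
Numerator = (6+1)*17 = 119
Denominator = 6 + 17 = 23
= 119/23 = 119/23

119/23


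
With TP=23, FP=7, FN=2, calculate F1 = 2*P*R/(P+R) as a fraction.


F1 = 2 * P * R / (P + R)
P = TP/(TP+FP) = 23/30 = 23/30
R = TP/(TP+FN) = 23/25 = 23/25
2 * P * R = 2 * 23/30 * 23/25 = 529/375
P + R = 23/30 + 23/25 = 253/150
F1 = 529/375 / 253/150 = 46/55

46/55


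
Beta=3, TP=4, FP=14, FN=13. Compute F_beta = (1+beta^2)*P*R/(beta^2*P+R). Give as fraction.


P = TP/(TP+FP) = 4/18 = 2/9
R = TP/(TP+FN) = 4/17 = 4/17
beta^2 = 3^2 = 9
(1 + beta^2) = 10
Numerator = (1+beta^2)*P*R = 80/153
Denominator = beta^2*P + R = 2 + 4/17 = 38/17
F_beta = 40/171

40/171


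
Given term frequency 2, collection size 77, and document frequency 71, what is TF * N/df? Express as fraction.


TF * (N/df)
= 2 * (77/71)
= 2 * 77/71
= 154/71

154/71


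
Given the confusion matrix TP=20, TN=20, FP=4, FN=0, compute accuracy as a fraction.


Accuracy = (TP + TN) / (TP + TN + FP + FN)
TP + TN = 20 + 20 = 40
Total = 20 + 20 + 4 + 0 = 44
Accuracy = 40 / 44 = 10/11

10/11


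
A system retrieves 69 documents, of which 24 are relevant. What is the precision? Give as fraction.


Precision = relevant_retrieved / total_retrieved
= 24 / 69
= 24 / (24 + 45)
= 8/23

8/23


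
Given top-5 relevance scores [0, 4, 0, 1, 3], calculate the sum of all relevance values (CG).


Cumulative Gain = sum of relevance scores
Position 1: rel=0, running sum=0
Position 2: rel=4, running sum=4
Position 3: rel=0, running sum=4
Position 4: rel=1, running sum=5
Position 5: rel=3, running sum=8
CG = 8

8


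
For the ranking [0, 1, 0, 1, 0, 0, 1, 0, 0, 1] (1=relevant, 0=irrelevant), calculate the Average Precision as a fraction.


Computing P@k for each relevant position:
Position 1: not relevant
Position 2: relevant, P@2 = 1/2 = 1/2
Position 3: not relevant
Position 4: relevant, P@4 = 2/4 = 1/2
Position 5: not relevant
Position 6: not relevant
Position 7: relevant, P@7 = 3/7 = 3/7
Position 8: not relevant
Position 9: not relevant
Position 10: relevant, P@10 = 4/10 = 2/5
Sum of P@k = 1/2 + 1/2 + 3/7 + 2/5 = 64/35
AP = 64/35 / 4 = 16/35

16/35


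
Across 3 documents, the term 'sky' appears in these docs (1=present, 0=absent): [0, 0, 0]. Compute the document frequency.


Checking each document for 'sky':
Doc 1: absent
Doc 2: absent
Doc 3: absent
df = sum of presences = 0 + 0 + 0 = 0

0


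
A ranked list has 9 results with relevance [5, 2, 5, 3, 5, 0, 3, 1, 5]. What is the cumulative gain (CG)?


Cumulative Gain = sum of relevance scores
Position 1: rel=5, running sum=5
Position 2: rel=2, running sum=7
Position 3: rel=5, running sum=12
Position 4: rel=3, running sum=15
Position 5: rel=5, running sum=20
Position 6: rel=0, running sum=20
Position 7: rel=3, running sum=23
Position 8: rel=1, running sum=24
Position 9: rel=5, running sum=29
CG = 29

29


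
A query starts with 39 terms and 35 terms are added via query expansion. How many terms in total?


Original terms: 39
Expansion terms: 35
Total = 39 + 35 = 74

74


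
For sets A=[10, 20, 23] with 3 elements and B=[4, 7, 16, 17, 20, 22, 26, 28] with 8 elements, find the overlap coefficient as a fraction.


A intersect B = [20]
|A intersect B| = 1
min(|A|, |B|) = min(3, 8) = 3
Overlap = 1 / 3 = 1/3

1/3


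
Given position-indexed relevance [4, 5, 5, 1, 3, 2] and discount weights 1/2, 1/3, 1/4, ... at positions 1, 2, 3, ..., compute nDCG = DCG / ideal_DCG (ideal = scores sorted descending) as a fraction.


Position discount weights w_i = 1/(i+1) for i=1..6:
Weights = [1/2, 1/3, 1/4, 1/5, 1/6, 1/7]
Actual relevance: [4, 5, 5, 1, 3, 2]
DCG = 4/2 + 5/3 + 5/4 + 1/5 + 3/6 + 2/7 = 2479/420
Ideal relevance (sorted desc): [5, 5, 4, 3, 2, 1]
Ideal DCG = 5/2 + 5/3 + 4/4 + 3/5 + 2/6 + 1/7 = 437/70
nDCG = DCG / ideal_DCG = 2479/420 / 437/70 = 2479/2622

2479/2622


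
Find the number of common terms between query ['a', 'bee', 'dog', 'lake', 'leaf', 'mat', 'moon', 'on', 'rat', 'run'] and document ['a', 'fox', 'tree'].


Query terms: ['a', 'bee', 'dog', 'lake', 'leaf', 'mat', 'moon', 'on', 'rat', 'run']
Document terms: ['a', 'fox', 'tree']
Common terms: ['a']
Overlap count = 1

1


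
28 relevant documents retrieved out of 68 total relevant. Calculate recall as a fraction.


Recall = retrieved_relevant / total_relevant
= 28 / 68
= 28 / (28 + 40)
= 7/17

7/17


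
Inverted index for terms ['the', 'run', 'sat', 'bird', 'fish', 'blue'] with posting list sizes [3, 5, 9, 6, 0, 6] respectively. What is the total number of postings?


Summing posting list sizes:
'the': 3 postings
'run': 5 postings
'sat': 9 postings
'bird': 6 postings
'fish': 0 postings
'blue': 6 postings
Total = 3 + 5 + 9 + 6 + 0 + 6 = 29

29


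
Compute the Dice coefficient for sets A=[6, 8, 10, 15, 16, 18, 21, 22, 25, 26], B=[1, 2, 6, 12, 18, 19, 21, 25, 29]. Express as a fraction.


A intersect B = [6, 18, 21, 25]
|A intersect B| = 4
|A| = 10, |B| = 9
Dice = 2*4 / (10+9)
= 8 / 19 = 8/19

8/19


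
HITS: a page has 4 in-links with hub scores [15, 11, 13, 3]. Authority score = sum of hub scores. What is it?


Authority = sum of hub scores of in-linkers
In-link 1: hub score = 15
In-link 2: hub score = 11
In-link 3: hub score = 13
In-link 4: hub score = 3
Authority = 15 + 11 + 13 + 3 = 42

42


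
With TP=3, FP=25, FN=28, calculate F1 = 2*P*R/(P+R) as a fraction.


F1 = 2 * P * R / (P + R)
P = TP/(TP+FP) = 3/28 = 3/28
R = TP/(TP+FN) = 3/31 = 3/31
2 * P * R = 2 * 3/28 * 3/31 = 9/434
P + R = 3/28 + 3/31 = 177/868
F1 = 9/434 / 177/868 = 6/59

6/59


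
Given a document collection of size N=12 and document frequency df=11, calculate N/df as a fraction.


IDF ratio = N / df
= 12 / 11
= 12/11

12/11


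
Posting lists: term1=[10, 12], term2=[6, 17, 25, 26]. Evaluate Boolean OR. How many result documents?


Boolean OR: find union of posting lists
term1 docs: [10, 12]
term2 docs: [6, 17, 25, 26]
Union: [6, 10, 12, 17, 25, 26]
|union| = 6

6


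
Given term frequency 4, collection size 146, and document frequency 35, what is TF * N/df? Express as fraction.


TF * (N/df)
= 4 * (146/35)
= 4 * 146/35
= 584/35

584/35


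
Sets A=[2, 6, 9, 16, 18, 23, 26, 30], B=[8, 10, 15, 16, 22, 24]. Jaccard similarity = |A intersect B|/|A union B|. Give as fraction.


A intersect B = [16]
|A intersect B| = 1
A union B = [2, 6, 8, 9, 10, 15, 16, 18, 22, 23, 24, 26, 30]
|A union B| = 13
Jaccard = 1/13 = 1/13

1/13


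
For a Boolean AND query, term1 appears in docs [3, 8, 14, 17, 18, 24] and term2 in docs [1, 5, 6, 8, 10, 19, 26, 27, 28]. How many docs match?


Boolean AND: find intersection of posting lists
term1 docs: [3, 8, 14, 17, 18, 24]
term2 docs: [1, 5, 6, 8, 10, 19, 26, 27, 28]
Intersection: [8]
|intersection| = 1

1


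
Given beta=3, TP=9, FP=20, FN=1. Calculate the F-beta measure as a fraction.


P = TP/(TP+FP) = 9/29 = 9/29
R = TP/(TP+FN) = 9/10 = 9/10
beta^2 = 3^2 = 9
(1 + beta^2) = 10
Numerator = (1+beta^2)*P*R = 81/29
Denominator = beta^2*P + R = 81/29 + 9/10 = 1071/290
F_beta = 90/119

90/119


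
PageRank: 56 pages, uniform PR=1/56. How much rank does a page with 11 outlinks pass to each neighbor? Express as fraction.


Initial PR = 1/56 = 1/56
Outlinks = 11
Contribution per link = PR / outlinks
= 1/56 / 11
= 1/616

1/616


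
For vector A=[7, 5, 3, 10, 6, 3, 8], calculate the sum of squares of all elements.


|A|^2 = sum of squared components
A[0]^2 = 7^2 = 49
A[1]^2 = 5^2 = 25
A[2]^2 = 3^2 = 9
A[3]^2 = 10^2 = 100
A[4]^2 = 6^2 = 36
A[5]^2 = 3^2 = 9
A[6]^2 = 8^2 = 64
Sum = 49 + 25 + 9 + 100 + 36 + 9 + 64 = 292

292


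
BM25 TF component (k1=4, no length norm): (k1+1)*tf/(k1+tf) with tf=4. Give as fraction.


BM25 TF component = (k1+1)*tf / (k1+tf)
k1 = 4, tf = 4
Numerator = (4+1)*4 = 20
Denominator = 4 + 4 = 8
= 20/8 = 5/2

5/2


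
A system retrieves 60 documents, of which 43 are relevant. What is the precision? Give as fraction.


Precision = relevant_retrieved / total_retrieved
= 43 / 60
= 43 / (43 + 17)
= 43/60

43/60


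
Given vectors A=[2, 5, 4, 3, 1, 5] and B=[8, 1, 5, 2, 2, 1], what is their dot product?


Dot product = sum of element-wise products
A[0]*B[0] = 2*8 = 16
A[1]*B[1] = 5*1 = 5
A[2]*B[2] = 4*5 = 20
A[3]*B[3] = 3*2 = 6
A[4]*B[4] = 1*2 = 2
A[5]*B[5] = 5*1 = 5
Sum = 16 + 5 + 20 + 6 + 2 + 5 = 54

54


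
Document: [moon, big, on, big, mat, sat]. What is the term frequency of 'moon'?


Document has 6 words
Scanning for 'moon':
Found at positions: [0]
Count = 1

1


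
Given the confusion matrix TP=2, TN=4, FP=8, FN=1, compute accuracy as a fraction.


Accuracy = (TP + TN) / (TP + TN + FP + FN)
TP + TN = 2 + 4 = 6
Total = 2 + 4 + 8 + 1 = 15
Accuracy = 6 / 15 = 2/5

2/5


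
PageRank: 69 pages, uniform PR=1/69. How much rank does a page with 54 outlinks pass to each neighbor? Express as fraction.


Initial PR = 1/69 = 1/69
Outlinks = 54
Contribution per link = PR / outlinks
= 1/69 / 54
= 1/3726

1/3726


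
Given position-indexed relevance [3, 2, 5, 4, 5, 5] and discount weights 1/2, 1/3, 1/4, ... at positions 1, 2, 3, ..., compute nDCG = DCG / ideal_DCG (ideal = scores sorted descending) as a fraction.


Position discount weights w_i = 1/(i+1) for i=1..6:
Weights = [1/2, 1/3, 1/4, 1/5, 1/6, 1/7]
Actual relevance: [3, 2, 5, 4, 5, 5]
DCG = 3/2 + 2/3 + 5/4 + 4/5 + 5/6 + 5/7 = 807/140
Ideal relevance (sorted desc): [5, 5, 5, 4, 3, 2]
Ideal DCG = 5/2 + 5/3 + 5/4 + 4/5 + 3/6 + 2/7 = 2941/420
nDCG = DCG / ideal_DCG = 807/140 / 2941/420 = 2421/2941

2421/2941


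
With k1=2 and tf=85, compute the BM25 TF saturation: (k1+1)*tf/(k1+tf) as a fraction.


BM25 TF component = (k1+1)*tf / (k1+tf)
k1 = 2, tf = 85
Numerator = (2+1)*85 = 255
Denominator = 2 + 85 = 87
= 255/87 = 85/29

85/29


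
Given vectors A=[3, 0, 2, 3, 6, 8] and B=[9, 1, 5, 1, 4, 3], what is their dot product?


Dot product = sum of element-wise products
A[0]*B[0] = 3*9 = 27
A[1]*B[1] = 0*1 = 0
A[2]*B[2] = 2*5 = 10
A[3]*B[3] = 3*1 = 3
A[4]*B[4] = 6*4 = 24
A[5]*B[5] = 8*3 = 24
Sum = 27 + 0 + 10 + 3 + 24 + 24 = 88

88


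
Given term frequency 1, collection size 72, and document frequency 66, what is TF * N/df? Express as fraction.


TF * (N/df)
= 1 * (72/66)
= 1 * 12/11
= 12/11

12/11


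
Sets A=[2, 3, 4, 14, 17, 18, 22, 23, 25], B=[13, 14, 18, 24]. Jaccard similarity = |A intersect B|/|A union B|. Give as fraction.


A intersect B = [14, 18]
|A intersect B| = 2
A union B = [2, 3, 4, 13, 14, 17, 18, 22, 23, 24, 25]
|A union B| = 11
Jaccard = 2/11 = 2/11

2/11


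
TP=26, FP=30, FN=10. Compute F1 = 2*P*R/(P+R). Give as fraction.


F1 = 2 * P * R / (P + R)
P = TP/(TP+FP) = 26/56 = 13/28
R = TP/(TP+FN) = 26/36 = 13/18
2 * P * R = 2 * 13/28 * 13/18 = 169/252
P + R = 13/28 + 13/18 = 299/252
F1 = 169/252 / 299/252 = 13/23

13/23


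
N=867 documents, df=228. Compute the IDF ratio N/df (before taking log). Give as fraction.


IDF ratio = N / df
= 867 / 228
= 289/76

289/76


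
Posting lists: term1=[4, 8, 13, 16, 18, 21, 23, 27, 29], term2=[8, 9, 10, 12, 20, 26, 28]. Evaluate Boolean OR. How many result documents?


Boolean OR: find union of posting lists
term1 docs: [4, 8, 13, 16, 18, 21, 23, 27, 29]
term2 docs: [8, 9, 10, 12, 20, 26, 28]
Union: [4, 8, 9, 10, 12, 13, 16, 18, 20, 21, 23, 26, 27, 28, 29]
|union| = 15

15


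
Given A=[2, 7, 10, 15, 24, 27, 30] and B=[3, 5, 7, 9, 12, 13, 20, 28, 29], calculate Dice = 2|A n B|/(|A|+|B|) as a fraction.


A intersect B = [7]
|A intersect B| = 1
|A| = 7, |B| = 9
Dice = 2*1 / (7+9)
= 2 / 16 = 1/8

1/8


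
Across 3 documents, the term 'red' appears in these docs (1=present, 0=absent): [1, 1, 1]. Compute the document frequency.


Checking each document for 'red':
Doc 1: present
Doc 2: present
Doc 3: present
df = sum of presences = 1 + 1 + 1 = 3

3
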